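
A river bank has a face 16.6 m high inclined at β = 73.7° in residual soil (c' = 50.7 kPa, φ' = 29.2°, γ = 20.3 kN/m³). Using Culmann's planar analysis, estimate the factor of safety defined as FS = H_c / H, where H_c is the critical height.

FS = 1.76

H_c = (4c'/γ) · sinβ cosφ' / [1 − cos(β − φ')]
    = (4·50.7/20.3) · sin73.7°·cos29.2° / [1 − cos44.5°]
    = 9.990 · 0.8378 / 0.2867 = 29.19 m
FS = H_c / H = 29.19 / 16.6 = 1.758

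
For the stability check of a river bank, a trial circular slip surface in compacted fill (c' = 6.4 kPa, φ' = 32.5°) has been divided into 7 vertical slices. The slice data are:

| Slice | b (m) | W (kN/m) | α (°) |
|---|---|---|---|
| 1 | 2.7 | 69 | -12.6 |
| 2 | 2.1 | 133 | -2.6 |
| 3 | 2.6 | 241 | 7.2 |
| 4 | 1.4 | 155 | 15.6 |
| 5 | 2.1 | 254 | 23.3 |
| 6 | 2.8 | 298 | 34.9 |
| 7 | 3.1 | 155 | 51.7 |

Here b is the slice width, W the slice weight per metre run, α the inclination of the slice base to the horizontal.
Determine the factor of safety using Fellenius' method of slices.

Ordinary method of slices: FS = Σ[c'·Δl_i + (W_i cosα_i)·tanφ'] / Σ W_i sinα_i, with Δl_i = b_i / cosα_i.
Slice 1: Δl = 2.7/cos(-12.6°) = 2.767 m; N'_1 = 69·cos(-12.6°) = 67.3; c'Δl = 17.71; W sinα = -15.1
Slice 2: Δl = 2.1/cos(-2.6°) = 2.102 m; N'_2 = 133·cos(-2.6°) = 132.9; c'Δl = 13.45; W sinα = -6.0
Slice 3: Δl = 2.6/cos7.2° = 2.621 m; N'_3 = 241·cos7.2° = 239.1; c'Δl = 16.77; W sinα = 30.2
Slice 4: Δl = 1.4/cos15.6° = 1.454 m; N'_4 = 155·cos15.6° = 149.3; c'Δl = 9.30; W sinα = 41.7
Slice 5: Δl = 2.1/cos23.3° = 2.286 m; N'_5 = 254·cos23.3° = 233.3; c'Δl = 14.63; W sinα = 100.5
Slice 6: Δl = 2.8/cos34.9° = 3.414 m; N'_6 = 298·cos34.9° = 244.4; c'Δl = 21.85; W sinα = 170.5
Slice 7: Δl = 3.1/cos51.7° = 5.002 m; N'_7 = 155·cos51.7° = 96.1; c'Δl = 32.01; W sinα = 121.6
Σc'Δl = 125.7 kN/m; ΣN' = 1162.3 kN/m; ΣW sinα = 443.4 kN/m
Resisting = 125.7 + 1162.3·tan32.5° = 125.7 + 740.5 = 866.2 kN/m
FS = 866.2 / 443.4 = 1.954

FS = 1.95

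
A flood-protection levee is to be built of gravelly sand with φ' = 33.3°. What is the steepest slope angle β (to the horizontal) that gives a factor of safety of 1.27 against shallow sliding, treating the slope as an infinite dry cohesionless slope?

β = 27.3°

For an infinite dry cohesionless slope FS = tanφ'/tanβ, so tanβ = tanφ' / FS.
tanβ = tan33.3° / 1.27 = 0.6569 / 1.27 = 0.5172
β = arctan(0.5172) = 27.35°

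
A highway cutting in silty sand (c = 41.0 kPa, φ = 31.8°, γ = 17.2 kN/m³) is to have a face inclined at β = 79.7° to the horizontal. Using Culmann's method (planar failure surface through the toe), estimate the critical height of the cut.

H_c = 24.19 m

Culmann's analysis gives the critical failure plane at α_cr = (β + φ)/2 = (79.7 + 31.8)/2 = 55.8°, and the critical height
H_c = (4c/γ) · sinβ cosφ / [1 − cos(β − φ)]
    = (4·41.0/17.2) · sin79.7°·cos31.8° / [1 − cos(47.9°)]
    = 9.535 · 0.9839·0.8499 / [1 − 0.6704]
    = 9.535 · 0.8362 / 0.3296
    = 24.19 m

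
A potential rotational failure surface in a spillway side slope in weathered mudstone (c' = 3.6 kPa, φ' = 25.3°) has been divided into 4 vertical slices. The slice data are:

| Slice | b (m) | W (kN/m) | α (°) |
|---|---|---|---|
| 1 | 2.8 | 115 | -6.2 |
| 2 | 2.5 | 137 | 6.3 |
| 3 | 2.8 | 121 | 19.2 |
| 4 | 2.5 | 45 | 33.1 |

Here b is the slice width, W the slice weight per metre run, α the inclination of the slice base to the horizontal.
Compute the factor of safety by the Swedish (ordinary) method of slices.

Ordinary method of slices: FS = Σ[c'·Δl_i + (W_i cosα_i)·tanφ'] / Σ W_i sinα_i, with Δl_i = b_i / cosα_i.
Slice 1: Δl = 2.8/cos(-6.2°) = 2.816 m; N'_1 = 115·cos(-6.2°) = 114.3; c'Δl = 10.14; W sinα = -12.4
Slice 2: Δl = 2.5/cos6.3° = 2.515 m; N'_2 = 137·cos6.3° = 136.2; c'Δl = 9.05; W sinα = 15.0
Slice 3: Δl = 2.8/cos19.2° = 2.965 m; N'_3 = 121·cos19.2° = 114.3; c'Δl = 10.67; W sinα = 39.8
Slice 4: Δl = 2.5/cos33.1° = 2.984 m; N'_4 = 45·cos33.1° = 37.7; c'Δl = 10.74; W sinα = 24.6
Σc'Δl = 40.6 kN/m; ΣN' = 402.5 kN/m; ΣW sinα = 67.0 kN/m
Resisting = 40.6 + 402.5·tan25.3° = 40.6 + 190.2 = 230.9 kN/m
FS = 230.9 / 67.0 = 3.447

FS = 3.45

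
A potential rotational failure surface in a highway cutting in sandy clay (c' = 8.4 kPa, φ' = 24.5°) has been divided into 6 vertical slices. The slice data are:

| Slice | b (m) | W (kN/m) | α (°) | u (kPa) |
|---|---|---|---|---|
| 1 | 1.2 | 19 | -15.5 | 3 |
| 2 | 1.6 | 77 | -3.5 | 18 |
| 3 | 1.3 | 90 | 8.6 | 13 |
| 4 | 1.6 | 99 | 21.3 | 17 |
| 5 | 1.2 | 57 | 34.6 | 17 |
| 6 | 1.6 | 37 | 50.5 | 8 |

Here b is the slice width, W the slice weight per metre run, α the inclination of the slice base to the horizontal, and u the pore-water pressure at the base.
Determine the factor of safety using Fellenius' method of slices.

FS = 1.83

Ordinary method of slices: FS = Σ[c'·Δl_i + (W_i cosα_i − u_i·Δl_i)·tanφ'] / Σ W_i sinα_i, with Δl_i = b_i / cosα_i.
Slice 1: Δl = 1.2/cos(-15.5°) = 1.245 m; N'_1 = 19·cos(-15.5°) − 3·1.245 = 14.6; c'Δl = 10.46; W sinα = -5.1
Slice 2: Δl = 1.6/cos(-3.5°) = 1.603 m; N'_2 = 77·cos(-3.5°) − 18·1.603 = 48.0; c'Δl = 13.47; W sinα = -4.7
Slice 3: Δl = 1.3/cos8.6° = 1.315 m; N'_3 = 90·cos8.6° − 13·1.315 = 71.9; c'Δl = 11.04; W sinα = 13.5
Slice 4: Δl = 1.6/cos21.3° = 1.717 m; N'_4 = 99·cos21.3° − 17·1.717 = 63.0; c'Δl = 14.43; W sinα = 36.0
Slice 5: Δl = 1.2/cos34.6° = 1.458 m; N'_5 = 57·cos34.6° − 17·1.458 = 22.1; c'Δl = 12.25; W sinα = 32.4
Slice 6: Δl = 1.6/cos50.5° = 2.515 m; N'_6 = 37·cos50.5° − 8·2.515 = 3.4; c'Δl = 21.13; W sinα = 28.6
Σc'Δl = 82.8 kN/m; ΣN' = 223.1 kN/m; ΣW sinα = 100.6 kN/m
Resisting = 82.8 + 223.1·tan24.5° = 82.8 + 101.7 = 184.4 kN/m
FS = 184.4 / 100.6 = 1.834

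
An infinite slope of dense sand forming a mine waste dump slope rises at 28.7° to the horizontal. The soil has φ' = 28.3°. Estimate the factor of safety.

For a dry cohesionless infinite slope the factor of safety is FS = tanφ' / tanβ.
FS = tan28.3° / tan28.7° = 0.5384 / 0.5475 = 0.983

FS = 0.98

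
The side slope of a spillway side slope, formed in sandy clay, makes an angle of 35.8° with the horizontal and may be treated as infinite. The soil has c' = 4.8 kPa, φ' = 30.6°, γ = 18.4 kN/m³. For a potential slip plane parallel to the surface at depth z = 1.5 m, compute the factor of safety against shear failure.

For an infinite slope with a slip plane parallel to the surface (no pore pressure): FS = [c' + γz cos²β tanφ'] / [γz sinβ cosβ].
γz = 18.4·1.5 = 27.60 kN/m²
Numerator = 4.8 + 27.60·cos²35.8°·tan30.6° = 4.8 + 27.60·0.6578·0.5914 = 15.537 kPa
Denominator = 27.60·sin35.8°·cos35.8° = 27.60·0.5850·0.8111 = 13.094 kPa
FS = 15.537 / 13.094 = 1.187

FS = 1.19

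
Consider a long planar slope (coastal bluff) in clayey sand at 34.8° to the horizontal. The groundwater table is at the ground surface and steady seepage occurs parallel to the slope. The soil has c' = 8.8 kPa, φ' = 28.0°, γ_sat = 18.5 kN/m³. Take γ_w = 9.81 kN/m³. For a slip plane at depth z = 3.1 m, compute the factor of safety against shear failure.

FS = 0.69

With seepage parallel to the slope and the water table at the surface, the effective normal stress on the slip plane uses the buoyant unit weight γ' = γ_sat − γ_w while the driving shear stress uses γ_sat:
FS = [c' + γ' z cos²β tanφ'] / [γ_sat z sinβ cosβ]
γ' = 18.5 − 9.81 = 8.69 kN/m³
Numerator = 8.8 + 8.69·3.1·cos²34.8°·tan28.0° = 8.8 + 8.69·3.1·0.6743·0.5317 = 18.458 kPa
Denominator = 18.5·3.1·sin34.8°·cos34.8° = 18.5·3.1·0.5707·0.8211 = 26.877 kPa
FS = 18.458 / 26.877 = 0.687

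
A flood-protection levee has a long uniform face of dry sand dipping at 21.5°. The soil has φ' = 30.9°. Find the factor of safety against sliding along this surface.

FS = 1.52

For a dry cohesionless infinite slope the factor of safety is FS = tanφ' / tanβ.
FS = tan30.9° / tan21.5° = 0.5985 / 0.3939 = 1.519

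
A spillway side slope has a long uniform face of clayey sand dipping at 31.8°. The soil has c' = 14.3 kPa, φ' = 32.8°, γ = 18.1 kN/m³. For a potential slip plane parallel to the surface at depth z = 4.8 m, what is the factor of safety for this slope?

FS = 1.41

For an infinite slope with a slip plane parallel to the surface (no pore pressure): FS = [c' + γz cos²β tanφ'] / [γz sinβ cosβ].
γz = 18.1·4.8 = 86.88 kN/m²
Numerator = 14.3 + 86.88·cos²31.8°·tan32.8° = 14.3 + 86.88·0.7223·0.6445 = 54.743 kPa
Denominator = 86.88·sin31.8°·cos31.8° = 86.88·0.5270·0.8499 = 38.910 kPa
FS = 54.743 / 38.910 = 1.407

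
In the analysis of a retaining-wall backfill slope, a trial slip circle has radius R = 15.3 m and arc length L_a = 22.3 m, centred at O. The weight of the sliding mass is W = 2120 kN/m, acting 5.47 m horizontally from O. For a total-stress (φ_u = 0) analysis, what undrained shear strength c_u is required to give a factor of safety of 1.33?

c_u = 45.2 kPa

FS = c_u·L_a·R / (W·d), so c_u = FS·W·d / (L_a·R).
c_u = 1.33·2120·5.47 / (22.30·15.3) = 15423.2 / 341.19 = 45.20 kPa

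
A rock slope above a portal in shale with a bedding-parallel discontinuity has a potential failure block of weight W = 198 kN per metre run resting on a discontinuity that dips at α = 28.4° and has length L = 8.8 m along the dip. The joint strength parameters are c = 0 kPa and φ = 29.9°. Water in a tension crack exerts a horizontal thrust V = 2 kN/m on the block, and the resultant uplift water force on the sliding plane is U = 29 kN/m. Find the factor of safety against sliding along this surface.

FS = 0.86

Resolving the block weight along and normal to the plane and applying the Mohr–Coulomb strength on the joint:
N' = W cosα − U − V sinα = 198·cos28.4° − 29 − 2·sin28.4° = 144.2 kN/m
Driving force T = W sinα + V cosα = 198·sin28.4° + 2·cos28.4° = 95.9 kN/m
Resisting force R = c·L + N'·tanφ = 0·8.8 + 144.2·tan29.9° = 0.0 + 82.9 = 82.9 kN/m
FS = R / T = 82.9 / 95.9 = 0.864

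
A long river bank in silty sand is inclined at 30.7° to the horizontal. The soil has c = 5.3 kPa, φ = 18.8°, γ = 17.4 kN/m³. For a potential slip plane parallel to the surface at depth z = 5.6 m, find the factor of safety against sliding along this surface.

FS = 0.70

For an infinite slope with a slip plane parallel to the surface (no pore pressure): FS = [c + γz cos²β tanφ] / [γz sinβ cosβ].
γz = 17.4·5.6 = 97.44 kN/m²
Numerator = 5.3 + 97.44·cos²30.7°·tan18.8° = 5.3 + 97.44·0.7393·0.3404 = 29.825 kPa
Denominator = 97.44·sin30.7°·cos30.7° = 97.44·0.5105·0.8599 = 42.775 kPa
FS = 29.825 / 42.775 = 0.697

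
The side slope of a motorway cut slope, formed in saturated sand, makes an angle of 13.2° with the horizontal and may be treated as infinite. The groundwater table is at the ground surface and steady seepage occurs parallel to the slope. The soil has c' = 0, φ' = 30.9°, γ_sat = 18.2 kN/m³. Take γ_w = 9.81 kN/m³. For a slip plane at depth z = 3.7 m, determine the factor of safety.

FS = 1.18

With seepage parallel to the slope and the water table at the surface, the effective normal stress on the slip plane uses the buoyant unit weight γ' = γ_sat − γ_w while the driving shear stress uses γ_sat:
FS = [c' + γ' z cos²β tanφ'] / [γ_sat z sinβ cosβ]
(For c' = 0 this reduces to FS = (γ'/γ_sat)·tanφ'/tanβ.)
γ' = 18.2 − 9.81 = 8.39 kN/m³
Numerator = 0.0 + 8.39·3.7·cos²13.2°·tan30.9° = 0.0 + 8.39·3.7·0.9479·0.5985 = 17.610 kPa
Denominator = 18.2·3.7·sin13.2°·cos13.2° = 18.2·3.7·0.2284·0.9736 = 14.971 kPa
FS = 17.610 / 14.971 = 1.176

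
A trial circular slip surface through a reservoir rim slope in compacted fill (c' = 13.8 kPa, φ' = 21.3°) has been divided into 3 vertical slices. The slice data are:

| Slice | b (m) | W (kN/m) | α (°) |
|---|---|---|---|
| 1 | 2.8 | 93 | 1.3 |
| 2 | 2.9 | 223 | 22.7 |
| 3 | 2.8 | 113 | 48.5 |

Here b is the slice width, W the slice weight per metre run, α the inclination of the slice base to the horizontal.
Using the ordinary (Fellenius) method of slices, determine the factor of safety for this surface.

Ordinary method of slices: FS = Σ[c'·Δl_i + (W_i cosα_i)·tanφ'] / Σ W_i sinα_i, with Δl_i = b_i / cosα_i.
Slice 1: Δl = 2.8/cos1.3° = 2.801 m; N'_1 = 93·cos1.3° = 93.0; c'Δl = 38.65; W sinα = 2.1
Slice 2: Δl = 2.9/cos22.7° = 3.144 m; N'_2 = 223·cos22.7° = 205.7; c'Δl = 43.38; W sinα = 86.1
Slice 3: Δl = 2.8/cos48.5° = 4.226 m; N'_3 = 113·cos48.5° = 74.9; c'Δl = 58.31; W sinα = 84.6
Σc'Δl = 140.3 kN/m; ΣN' = 373.6 kN/m; ΣW sinα = 172.8 kN/m
Resisting = 140.3 + 373.6·tan21.3° = 140.3 + 145.7 = 286.0 kN/m
FS = 286.0 / 172.8 = 1.655

FS = 1.66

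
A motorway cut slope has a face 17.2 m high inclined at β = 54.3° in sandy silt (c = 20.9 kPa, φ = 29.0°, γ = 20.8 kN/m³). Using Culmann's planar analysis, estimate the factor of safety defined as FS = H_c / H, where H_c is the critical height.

FS = 1.73

H_c = (4c/γ) · sinβ cosφ / [1 − cos(β − φ)]
    = (4·20.9/20.8) · sin54.3°·cos29.0° / [1 − cos25.3°]
    = 4.019 · 0.7103 / 0.0959 = 29.76 m
FS = H_c / H = 29.76 / 17.2 = 1.730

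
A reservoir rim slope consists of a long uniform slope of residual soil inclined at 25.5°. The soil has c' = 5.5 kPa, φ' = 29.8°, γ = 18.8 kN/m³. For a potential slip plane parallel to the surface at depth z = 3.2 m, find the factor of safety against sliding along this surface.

FS = 1.44

For an infinite slope with a slip plane parallel to the surface (no pore pressure): FS = [c' + γz cos²β tanφ'] / [γz sinβ cosβ].
γz = 18.8·3.2 = 60.16 kN/m²
Numerator = 5.5 + 60.16·cos²25.5°·tan29.8° = 5.5 + 60.16·0.8147·0.5727 = 33.568 kPa
Denominator = 60.16·sin25.5°·cos25.5° = 60.16·0.4305·0.9026 = 23.377 kPa
FS = 33.568 / 23.377 = 1.436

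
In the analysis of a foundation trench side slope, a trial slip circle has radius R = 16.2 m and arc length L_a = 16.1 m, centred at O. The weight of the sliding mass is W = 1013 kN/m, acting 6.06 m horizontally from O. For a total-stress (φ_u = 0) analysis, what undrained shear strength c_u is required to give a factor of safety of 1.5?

FS = c_u·L_a·R / (W·d), so c_u = FS·W·d / (L_a·R).
c_u = 1.5·1013·6.06 / (16.10·16.2) = 9208.2 / 260.82 = 35.30 kPa

c_u = 35.3 kPa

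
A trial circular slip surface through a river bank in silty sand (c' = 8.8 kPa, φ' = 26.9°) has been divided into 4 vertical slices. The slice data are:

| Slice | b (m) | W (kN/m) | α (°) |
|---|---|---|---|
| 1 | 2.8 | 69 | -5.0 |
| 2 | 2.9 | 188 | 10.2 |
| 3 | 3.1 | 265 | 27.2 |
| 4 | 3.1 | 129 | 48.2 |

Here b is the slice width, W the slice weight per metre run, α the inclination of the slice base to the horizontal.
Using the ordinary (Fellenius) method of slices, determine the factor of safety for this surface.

Ordinary method of slices: FS = Σ[c'·Δl_i + (W_i cosα_i)·tanφ'] / Σ W_i sinα_i, with Δl_i = b_i / cosα_i.
Slice 1: Δl = 2.8/cos(-5.0°) = 2.811 m; N'_1 = 69·cos(-5.0°) = 68.7; c'Δl = 24.73; W sinα = -6.0
Slice 2: Δl = 2.9/cos10.2° = 2.947 m; N'_2 = 188·cos10.2° = 185.0; c'Δl = 25.93; W sinα = 33.3
Slice 3: Δl = 3.1/cos27.2° = 3.485 m; N'_3 = 265·cos27.2° = 235.7; c'Δl = 30.67; W sinα = 121.1
Slice 4: Δl = 3.1/cos48.2° = 4.651 m; N'_4 = 129·cos48.2° = 86.0; c'Δl = 40.93; W sinα = 96.2
Σc'Δl = 122.3 kN/m; ΣN' = 575.4 kN/m; ΣW sinα = 244.6 kN/m
Resisting = 122.3 + 575.4·tan26.9° = 122.3 + 291.9 = 414.2 kN/m
FS = 414.2 / 244.6 = 1.694

FS = 1.69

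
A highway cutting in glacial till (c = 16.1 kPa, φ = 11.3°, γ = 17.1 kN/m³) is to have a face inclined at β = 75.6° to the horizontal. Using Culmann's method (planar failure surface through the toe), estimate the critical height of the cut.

Culmann's analysis gives the critical failure plane at α_cr = (β + φ)/2 = (75.6 + 11.3)/2 = 43.4°, and the critical height
H_c = (4c/γ) · sinβ cosφ / [1 − cos(β − φ)]
    = (4·16.1/17.1) · sin75.6°·cos11.3° / [1 − cos(64.3°)]
    = 3.766 · 0.9686·0.9806 / [1 − 0.4337]
    = 3.766 · 0.9498 / 0.5663
    = 6.32 m

H_c = 6.32 m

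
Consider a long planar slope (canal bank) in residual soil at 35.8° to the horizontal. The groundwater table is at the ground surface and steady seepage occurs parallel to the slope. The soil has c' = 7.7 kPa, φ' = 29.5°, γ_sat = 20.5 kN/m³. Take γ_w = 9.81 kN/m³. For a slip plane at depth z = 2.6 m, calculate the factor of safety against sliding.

With seepage parallel to the slope and the water table at the surface, the effective normal stress on the slip plane uses the buoyant unit weight γ' = γ_sat − γ_w while the driving shear stress uses γ_sat:
FS = [c' + γ' z cos²β tanφ'] / [γ_sat z sinβ cosβ]
γ' = 20.5 − 9.81 = 10.69 kN/m³
Numerator = 7.7 + 10.69·2.6·cos²35.8°·tan29.5° = 7.7 + 10.69·2.6·0.6578·0.5658 = 18.044 kPa
Denominator = 20.5·2.6·sin35.8°·cos35.8° = 20.5·2.6·0.5850·0.8111 = 25.288 kPa
FS = 18.044 / 25.288 = 0.714

FS = 0.71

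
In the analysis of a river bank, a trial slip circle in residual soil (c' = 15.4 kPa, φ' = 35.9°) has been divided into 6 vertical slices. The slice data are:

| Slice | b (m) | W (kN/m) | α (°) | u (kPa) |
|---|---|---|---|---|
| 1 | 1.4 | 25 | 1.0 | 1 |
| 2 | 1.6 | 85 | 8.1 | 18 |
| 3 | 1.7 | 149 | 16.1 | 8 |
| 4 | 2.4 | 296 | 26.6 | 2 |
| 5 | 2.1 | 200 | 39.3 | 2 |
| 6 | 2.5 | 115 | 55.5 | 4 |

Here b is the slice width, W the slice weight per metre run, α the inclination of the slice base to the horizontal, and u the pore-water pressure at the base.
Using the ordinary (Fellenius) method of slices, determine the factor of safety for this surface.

FS = 1.73

Ordinary method of slices: FS = Σ[c'·Δl_i + (W_i cosα_i − u_i·Δl_i)·tanφ'] / Σ W_i sinα_i, with Δl_i = b_i / cosα_i.
Slice 1: Δl = 1.4/cos1.0° = 1.400 m; N'_1 = 25·cos1.0° − 1·1.400 = 23.6; c'Δl = 21.56; W sinα = 0.4
Slice 2: Δl = 1.6/cos8.1° = 1.616 m; N'_2 = 85·cos8.1° − 18·1.616 = 55.1; c'Δl = 24.89; W sinα = 12.0
Slice 3: Δl = 1.7/cos16.1° = 1.769 m; N'_3 = 149·cos16.1° − 8·1.769 = 129.0; c'Δl = 27.25; W sinα = 41.3
Slice 4: Δl = 2.4/cos26.6° = 2.684 m; N'_4 = 296·cos26.6° − 2·2.684 = 259.3; c'Δl = 41.34; W sinα = 132.5
Slice 5: Δl = 2.1/cos39.3° = 2.714 m; N'_5 = 200·cos39.3° − 2·2.714 = 149.3; c'Δl = 41.79; W sinα = 126.7
Slice 6: Δl = 2.5/cos55.5° = 4.414 m; N'_6 = 115·cos55.5° − 4·4.414 = 47.5; c'Δl = 67.97; W sinα = 94.8
Σc'Δl = 224.8 kN/m; ΣN' = 663.8 kN/m; ΣW sinα = 407.7 kN/m
Resisting = 224.8 + 663.8·tan35.9° = 224.8 + 480.5 = 705.3 kN/m
FS = 705.3 / 407.7 = 1.730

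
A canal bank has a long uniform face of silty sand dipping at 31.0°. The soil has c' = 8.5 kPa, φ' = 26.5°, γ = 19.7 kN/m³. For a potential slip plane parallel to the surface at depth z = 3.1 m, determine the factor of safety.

FS = 1.15

For an infinite slope with a slip plane parallel to the surface (no pore pressure): FS = [c' + γz cos²β tanφ'] / [γz sinβ cosβ].
γz = 19.7·3.1 = 61.07 kN/m²
Numerator = 8.5 + 61.07·cos²31.0°·tan26.5° = 8.5 + 61.07·0.7347·0.4986 = 30.872 kPa
Denominator = 61.07·sin31.0°·cos31.0° = 61.07·0.5150·0.8572 = 26.961 kPa
FS = 30.872 / 26.961 = 1.145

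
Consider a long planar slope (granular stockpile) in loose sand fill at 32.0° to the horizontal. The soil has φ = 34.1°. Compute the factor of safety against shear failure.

For a dry cohesionless infinite slope the factor of safety is FS = tanφ / tanβ.
FS = tan34.1° / tan32.0° = 0.6771 / 0.6249 = 1.084

FS = 1.08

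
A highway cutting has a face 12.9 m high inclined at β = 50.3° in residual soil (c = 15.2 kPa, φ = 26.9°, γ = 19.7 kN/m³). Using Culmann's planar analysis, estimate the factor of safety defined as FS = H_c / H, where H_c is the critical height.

FS = 2.00

H_c = (4c/γ) · sinβ cosφ / [1 − cos(β − φ)]
    = (4·15.2/19.7) · sin50.3°·cos26.9° / [1 − cos23.4°]
    = 3.086 · 0.6861 / 0.0822 = 25.75 m
FS = H_c / H = 25.75 / 12.9 = 1.996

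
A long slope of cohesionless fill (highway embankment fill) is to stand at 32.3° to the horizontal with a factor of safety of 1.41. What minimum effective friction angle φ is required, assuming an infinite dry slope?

φ = 41.7°

FS = tanφ/tanβ ⇒ tanφ = FS · tanβ = 1.41 · tan32.3° = 0.8914
φ = arctan(0.8914) = 41.71°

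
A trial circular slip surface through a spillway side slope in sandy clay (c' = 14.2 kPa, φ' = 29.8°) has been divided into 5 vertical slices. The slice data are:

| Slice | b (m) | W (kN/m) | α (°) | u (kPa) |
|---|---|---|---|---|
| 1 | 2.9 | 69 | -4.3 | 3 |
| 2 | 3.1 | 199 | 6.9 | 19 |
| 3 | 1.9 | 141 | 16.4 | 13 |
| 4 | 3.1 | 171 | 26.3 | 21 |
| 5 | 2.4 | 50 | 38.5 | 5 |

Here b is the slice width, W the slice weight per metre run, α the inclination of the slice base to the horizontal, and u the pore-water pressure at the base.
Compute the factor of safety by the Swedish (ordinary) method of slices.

Ordinary method of slices: FS = Σ[c'·Δl_i + (W_i cosα_i − u_i·Δl_i)·tanφ'] / Σ W_i sinα_i, with Δl_i = b_i / cosα_i.
Slice 1: Δl = 2.9/cos(-4.3°) = 2.908 m; N'_1 = 69·cos(-4.3°) − 3·2.908 = 60.1; c'Δl = 41.30; W sinα = -5.2
Slice 2: Δl = 3.1/cos6.9° = 3.123 m; N'_2 = 199·cos6.9° − 19·3.123 = 138.2; c'Δl = 44.34; W sinα = 23.9
Slice 3: Δl = 1.9/cos16.4° = 1.981 m; N'_3 = 141·cos16.4° − 13·1.981 = 109.5; c'Δl = 28.12; W sinα = 39.8
Slice 4: Δl = 3.1/cos26.3° = 3.458 m; N'_4 = 171·cos26.3° − 21·3.458 = 80.7; c'Δl = 49.10; W sinα = 75.8
Slice 5: Δl = 2.4/cos38.5° = 3.067 m; N'_5 = 50·cos38.5° − 5·3.067 = 23.8; c'Δl = 43.55; W sinα = 31.1
Σc'Δl = 206.4 kN/m; ΣN' = 412.3 kN/m; ΣW sinα = 165.4 kN/m
Resisting = 206.4 + 412.3·tan29.8° = 206.4 + 236.1 = 442.5 kN/m
FS = 442.5 / 165.4 = 2.675

FS = 2.68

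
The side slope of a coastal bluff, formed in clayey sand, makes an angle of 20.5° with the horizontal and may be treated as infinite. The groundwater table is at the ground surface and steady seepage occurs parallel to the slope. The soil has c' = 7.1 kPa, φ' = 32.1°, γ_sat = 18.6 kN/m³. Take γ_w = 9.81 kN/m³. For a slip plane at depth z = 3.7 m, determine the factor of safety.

With seepage parallel to the slope and the water table at the surface, the effective normal stress on the slip plane uses the buoyant unit weight γ' = γ_sat − γ_w while the driving shear stress uses γ_sat:
FS = [c' + γ' z cos²β tanφ'] / [γ_sat z sinβ cosβ]
γ' = 18.6 − 9.81 = 8.79 kN/m³
Numerator = 7.1 + 8.79·3.7·cos²20.5°·tan32.1° = 7.1 + 8.79·3.7·0.8774·0.6273 = 24.999 kPa
Denominator = 18.6·3.7·sin20.5°·cos20.5° = 18.6·3.7·0.3502·0.9367 = 22.575 kPa
FS = 24.999 / 22.575 = 1.107

FS = 1.11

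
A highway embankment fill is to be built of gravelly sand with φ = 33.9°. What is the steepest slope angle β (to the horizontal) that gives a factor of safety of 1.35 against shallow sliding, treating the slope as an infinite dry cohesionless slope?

β = 26.5°

For an infinite dry cohesionless slope FS = tanφ/tanβ, so tanβ = tanφ / FS.
tanβ = tan33.9° / 1.35 = 0.6720 / 1.35 = 0.4978
β = arctan(0.4978) = 26.46°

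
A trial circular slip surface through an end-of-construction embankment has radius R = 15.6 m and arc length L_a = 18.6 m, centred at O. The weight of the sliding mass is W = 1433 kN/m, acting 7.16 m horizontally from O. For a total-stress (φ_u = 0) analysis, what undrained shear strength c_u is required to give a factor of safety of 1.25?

FS = c_u·L_a·R / (W·d), so c_u = FS·W·d / (L_a·R).
c_u = 1.25·1433·7.16 / (18.60·15.6) = 12825.4 / 290.16 = 44.20 kPa

c_u = 44.2 kPa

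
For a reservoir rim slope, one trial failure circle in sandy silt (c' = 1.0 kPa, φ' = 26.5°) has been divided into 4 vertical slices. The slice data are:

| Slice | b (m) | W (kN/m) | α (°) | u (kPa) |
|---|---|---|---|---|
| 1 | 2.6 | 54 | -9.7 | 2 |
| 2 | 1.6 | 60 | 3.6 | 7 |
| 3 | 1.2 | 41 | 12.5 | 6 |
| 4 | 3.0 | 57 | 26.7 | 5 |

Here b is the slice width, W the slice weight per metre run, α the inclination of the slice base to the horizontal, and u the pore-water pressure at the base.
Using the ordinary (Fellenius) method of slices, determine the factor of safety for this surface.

FS = 3.10

Ordinary method of slices: FS = Σ[c'·Δl_i + (W_i cosα_i − u_i·Δl_i)·tanφ'] / Σ W_i sinα_i, with Δl_i = b_i / cosα_i.
Slice 1: Δl = 2.6/cos(-9.7°) = 2.638 m; N'_1 = 54·cos(-9.7°) − 2·2.638 = 48.0; c'Δl = 2.64; W sinα = -9.1
Slice 2: Δl = 1.6/cos3.6° = 1.603 m; N'_2 = 60·cos3.6° − 7·1.603 = 48.7; c'Δl = 1.60; W sinα = 3.8
Slice 3: Δl = 1.2/cos12.5° = 1.229 m; N'_3 = 41·cos12.5° − 6·1.229 = 32.7; c'Δl = 1.23; W sinα = 8.9
Slice 4: Δl = 3.0/cos26.7° = 3.358 m; N'_4 = 57·cos26.7° − 5·3.358 = 34.1; c'Δl = 3.36; W sinα = 25.6
Σc'Δl = 8.8 kN/m; ΣN' = 163.4 kN/m; ΣW sinα = 29.2 kN/m
Resisting = 8.8 + 163.4·tan26.5° = 8.8 + 81.5 = 90.3 kN/m
FS = 90.3 / 29.2 = 3.097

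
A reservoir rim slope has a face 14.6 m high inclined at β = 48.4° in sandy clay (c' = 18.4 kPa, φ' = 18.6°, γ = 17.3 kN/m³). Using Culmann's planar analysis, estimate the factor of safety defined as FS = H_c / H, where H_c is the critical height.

H_c = (4c'/γ) · sinβ cosφ' / [1 − cos(β − φ')]
    = (4·18.4/17.3) · sin48.4°·cos18.6° / [1 − cos29.8°]
    = 4.254 · 0.7087 / 0.1322 = 22.80 m
FS = H_c / H = 22.80 / 14.6 = 1.562

FS = 1.56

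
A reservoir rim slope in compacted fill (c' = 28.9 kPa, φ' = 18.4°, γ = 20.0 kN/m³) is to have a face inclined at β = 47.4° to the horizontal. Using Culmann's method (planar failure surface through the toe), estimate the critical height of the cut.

H_c = 32.20 m

Culmann's analysis gives the critical failure plane at α_cr = (β + φ')/2 = (47.4 + 18.4)/2 = 32.9°, and the critical height
H_c = (4c'/γ) · sinβ cosφ' / [1 − cos(β − φ')]
    = (4·28.9/20.0) · sin47.4°·cos18.4° / [1 − cos(29.0°)]
    = 5.780 · 0.7361·0.9489 / [1 − 0.8746]
    = 5.780 · 0.6985 / 0.1254
    = 32.20 m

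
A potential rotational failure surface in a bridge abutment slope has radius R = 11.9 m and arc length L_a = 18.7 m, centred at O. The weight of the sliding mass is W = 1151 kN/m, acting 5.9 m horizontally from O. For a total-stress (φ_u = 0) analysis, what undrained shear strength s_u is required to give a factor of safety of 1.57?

FS = s_u·L_a·R / (W·d), so s_u = FS·W·d / (L_a·R).
s_u = 1.57·1151·5.9 / (18.70·11.9) = 10661.7 / 222.53 = 47.91 kPa

s_u = 47.9 kPa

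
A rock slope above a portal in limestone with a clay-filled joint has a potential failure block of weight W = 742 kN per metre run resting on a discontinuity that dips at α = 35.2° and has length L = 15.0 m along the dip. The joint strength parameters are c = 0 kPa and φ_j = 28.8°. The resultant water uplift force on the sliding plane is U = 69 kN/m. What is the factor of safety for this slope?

FS = 0.69

Resolving the block weight along and normal to the plane and applying the Mohr–Coulomb strength on the joint:
N' = W cosα − U = 742·cos35.2° − 69 = 537.3 kN/m
Driving force T = W sinα = 742·sin35.2° = 427.7 kN/m
Resisting force R = c·L + N'·tanφ_j = 0·15.0 + 537.3·tan28.8° = 0.0 + 295.4 = 295.4 kN/m
FS = R / T = 295.4 / 427.7 = 0.691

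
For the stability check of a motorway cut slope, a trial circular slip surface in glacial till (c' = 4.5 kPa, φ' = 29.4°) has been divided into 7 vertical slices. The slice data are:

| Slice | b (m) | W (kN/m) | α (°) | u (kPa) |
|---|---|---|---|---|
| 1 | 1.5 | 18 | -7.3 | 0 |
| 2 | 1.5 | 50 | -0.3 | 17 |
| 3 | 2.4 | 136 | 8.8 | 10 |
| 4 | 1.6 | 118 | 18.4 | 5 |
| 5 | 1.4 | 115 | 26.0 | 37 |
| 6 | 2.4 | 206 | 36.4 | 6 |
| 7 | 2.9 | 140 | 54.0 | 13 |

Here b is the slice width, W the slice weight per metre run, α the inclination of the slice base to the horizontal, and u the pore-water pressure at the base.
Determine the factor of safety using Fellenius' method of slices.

Ordinary method of slices: FS = Σ[c'·Δl_i + (W_i cosα_i − u_i·Δl_i)·tanφ'] / Σ W_i sinα_i, with Δl_i = b_i / cosα_i.
Slice 1: Δl = 1.5/cos(-7.3°) = 1.512 m; N'_1 = 18·cos(-7.3°) − 0·1.512 = 17.9; c'Δl = 6.81; W sinα = -2.3
Slice 2: Δl = 1.5/cos(-0.3°) = 1.500 m; N'_2 = 50·cos(-0.3°) − 17·1.500 = 24.5; c'Δl = 6.75; W sinα = -0.3
Slice 3: Δl = 2.4/cos8.8° = 2.429 m; N'_3 = 136·cos8.8° − 10·2.429 = 110.1; c'Δl = 10.93; W sinα = 20.8
Slice 4: Δl = 1.6/cos18.4° = 1.686 m; N'_4 = 118·cos18.4° − 5·1.686 = 103.5; c'Δl = 7.59; W sinα = 37.2
Slice 5: Δl = 1.4/cos26.0° = 1.558 m; N'_5 = 115·cos26.0° − 37·1.558 = 45.7; c'Δl = 7.01; W sinα = 50.4
Slice 6: Δl = 2.4/cos36.4° = 2.982 m; N'_6 = 206·cos36.4° − 6·2.982 = 147.9; c'Δl = 13.42; W sinα = 122.2
Slice 7: Δl = 2.9/cos54.0° = 4.934 m; N'_7 = 140·cos54.0° − 13·4.934 = 18.2; c'Δl = 22.20; W sinα = 113.3
Σc'Δl = 74.7 kN/m; ΣN' = 467.8 kN/m; ΣW sinα = 341.4 kN/m
Resisting = 74.7 + 467.8·tan29.4° = 74.7 + 263.6 = 338.3 kN/m
FS = 338.3 / 341.4 = 0.991

FS = 0.99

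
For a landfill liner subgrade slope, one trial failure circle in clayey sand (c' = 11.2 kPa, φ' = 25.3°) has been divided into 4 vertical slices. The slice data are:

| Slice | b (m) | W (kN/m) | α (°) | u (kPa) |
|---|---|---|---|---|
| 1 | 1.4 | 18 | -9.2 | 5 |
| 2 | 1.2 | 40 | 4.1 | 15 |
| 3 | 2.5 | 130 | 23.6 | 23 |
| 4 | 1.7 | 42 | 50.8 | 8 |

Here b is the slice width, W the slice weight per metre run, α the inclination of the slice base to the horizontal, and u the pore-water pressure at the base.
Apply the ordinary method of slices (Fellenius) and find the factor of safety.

FS = 1.59

Ordinary method of slices: FS = Σ[c'·Δl_i + (W_i cosα_i − u_i·Δl_i)·tanφ'] / Σ W_i sinα_i, with Δl_i = b_i / cosα_i.
Slice 1: Δl = 1.4/cos(-9.2°) = 1.418 m; N'_1 = 18·cos(-9.2°) − 5·1.418 = 10.7; c'Δl = 15.88; W sinα = -2.9
Slice 2: Δl = 1.2/cos4.1° = 1.203 m; N'_2 = 40·cos4.1° − 15·1.203 = 21.9; c'Δl = 13.47; W sinα = 2.9
Slice 3: Δl = 2.5/cos23.6° = 2.728 m; N'_3 = 130·cos23.6° − 23·2.728 = 56.4; c'Δl = 30.56; W sinα = 52.0
Slice 4: Δl = 1.7/cos50.8° = 2.690 m; N'_4 = 42·cos50.8° − 8·2.690 = 5.0; c'Δl = 30.13; W sinα = 32.5
Σc'Δl = 90.0 kN/m; ΣN' = 93.9 kN/m; ΣW sinα = 84.6 kN/m
Resisting = 90.0 + 93.9·tan25.3° = 90.0 + 44.4 = 134.4 kN/m
FS = 134.4 / 84.6 = 1.590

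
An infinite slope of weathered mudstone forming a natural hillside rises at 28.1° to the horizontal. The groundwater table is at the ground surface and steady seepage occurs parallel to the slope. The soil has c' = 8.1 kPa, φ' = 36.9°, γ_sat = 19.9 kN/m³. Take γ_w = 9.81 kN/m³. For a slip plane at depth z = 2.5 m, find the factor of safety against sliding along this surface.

With seepage parallel to the slope and the water table at the surface, the effective normal stress on the slip plane uses the buoyant unit weight γ' = γ_sat − γ_w while the driving shear stress uses γ_sat:
FS = [c' + γ' z cos²β tanφ'] / [γ_sat z sinβ cosβ]
γ' = 19.9 − 9.81 = 10.09 kN/m³
Numerator = 8.1 + 10.09·2.5·cos²28.1°·tan36.9° = 8.1 + 10.09·2.5·0.7781·0.7508 = 22.838 kPa
Denominator = 19.9·2.5·sin28.1°·cos28.1° = 19.9·2.5·0.4710·0.8821 = 20.671 kPa
FS = 22.838 / 20.671 = 1.105

FS = 1.10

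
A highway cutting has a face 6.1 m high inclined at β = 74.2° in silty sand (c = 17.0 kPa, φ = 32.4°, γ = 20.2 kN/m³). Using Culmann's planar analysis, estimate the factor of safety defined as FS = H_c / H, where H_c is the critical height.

FS = 1.76

H_c = (4c/γ) · sinβ cosφ / [1 − cos(β − φ)]
    = (4·17.0/20.2) · sin74.2°·cos32.4° / [1 − cos41.8°]
    = 3.366 · 0.8124 / 0.2545 = 10.75 m
FS = H_c / H = 10.75 / 6.1 = 1.762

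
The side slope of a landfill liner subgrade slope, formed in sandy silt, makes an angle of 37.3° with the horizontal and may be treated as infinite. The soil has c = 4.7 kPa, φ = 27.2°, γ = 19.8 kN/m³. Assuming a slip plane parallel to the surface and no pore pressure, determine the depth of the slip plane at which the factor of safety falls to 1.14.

z = 1.06 m

Setting FS = 1.14 in FS = [c + γz cos²β tanφ] / [γz sinβ cosβ] and solving for z:
z = c / [γ cosβ (FS·sinβ − cosβ·tanφ)]
  = 4.7 / [19.8·cos37.3°·(1.14·sin37.3° − cos37.3°·tan27.2°)]
  = 4.7 / [19.8·0.7955·(1.14·0.6060 − 0.7955·0.5139)]
  = 4.7 / 4.4417 = 1.058 m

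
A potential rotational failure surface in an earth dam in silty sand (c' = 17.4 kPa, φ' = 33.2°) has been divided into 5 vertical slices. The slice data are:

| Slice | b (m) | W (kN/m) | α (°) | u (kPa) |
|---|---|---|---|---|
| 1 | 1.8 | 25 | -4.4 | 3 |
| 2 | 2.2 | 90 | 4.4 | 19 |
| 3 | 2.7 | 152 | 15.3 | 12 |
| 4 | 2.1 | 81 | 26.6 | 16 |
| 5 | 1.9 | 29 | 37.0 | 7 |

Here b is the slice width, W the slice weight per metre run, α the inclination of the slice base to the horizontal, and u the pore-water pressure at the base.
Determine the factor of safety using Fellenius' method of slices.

Ordinary method of slices: FS = Σ[c'·Δl_i + (W_i cosα_i − u_i·Δl_i)·tanφ'] / Σ W_i sinα_i, with Δl_i = b_i / cosα_i.
Slice 1: Δl = 1.8/cos(-4.4°) = 1.805 m; N'_1 = 25·cos(-4.4°) − 3·1.805 = 19.5; c'Δl = 31.41; W sinα = -1.9
Slice 2: Δl = 2.2/cos4.4° = 2.207 m; N'_2 = 90·cos4.4° − 19·2.207 = 47.8; c'Δl = 38.39; W sinα = 6.9
Slice 3: Δl = 2.7/cos15.3° = 2.799 m; N'_3 = 152·cos15.3° − 12·2.799 = 113.0; c'Δl = 48.71; W sinα = 40.1
Slice 4: Δl = 2.1/cos26.6° = 2.349 m; N'_4 = 81·cos26.6° − 16·2.349 = 34.8; c'Δl = 40.87; W sinα = 36.3
Slice 5: Δl = 1.9/cos37.0° = 2.379 m; N'_5 = 29·cos37.0° − 7·2.379 = 6.5; c'Δl = 41.40; W sinα = 17.5
Σc'Δl = 200.8 kN/m; ΣN' = 221.7 kN/m; ΣW sinα = 98.8 kN/m
Resisting = 200.8 + 221.7·tan33.2° = 200.8 + 145.1 = 345.8 kN/m
FS = 345.8 / 98.8 = 3.500

FS = 3.50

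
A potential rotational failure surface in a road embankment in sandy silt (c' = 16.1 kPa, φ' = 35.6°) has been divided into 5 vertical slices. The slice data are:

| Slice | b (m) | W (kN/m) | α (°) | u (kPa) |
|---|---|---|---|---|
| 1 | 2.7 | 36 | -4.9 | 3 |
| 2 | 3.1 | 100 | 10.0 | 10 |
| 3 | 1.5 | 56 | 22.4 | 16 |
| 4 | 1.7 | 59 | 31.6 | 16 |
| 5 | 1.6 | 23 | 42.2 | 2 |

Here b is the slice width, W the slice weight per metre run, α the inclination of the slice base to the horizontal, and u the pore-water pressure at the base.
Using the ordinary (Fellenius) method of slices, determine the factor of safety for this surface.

FS = 3.61

Ordinary method of slices: FS = Σ[c'·Δl_i + (W_i cosα_i − u_i·Δl_i)·tanφ'] / Σ W_i sinα_i, with Δl_i = b_i / cosα_i.
Slice 1: Δl = 2.7/cos(-4.9°) = 2.710 m; N'_1 = 36·cos(-4.9°) − 3·2.710 = 27.7; c'Δl = 43.63; W sinα = -3.1
Slice 2: Δl = 3.1/cos10.0° = 3.148 m; N'_2 = 100·cos10.0° − 10·3.148 = 67.0; c'Δl = 50.68; W sinα = 17.4
Slice 3: Δl = 1.5/cos22.4° = 1.622 m; N'_3 = 56·cos22.4° − 16·1.622 = 25.8; c'Δl = 26.12; W sinα = 21.3
Slice 4: Δl = 1.7/cos31.6° = 1.996 m; N'_4 = 59·cos31.6° − 16·1.996 = 18.3; c'Δl = 32.13; W sinα = 30.9
Slice 5: Δl = 1.6/cos42.2° = 2.160 m; N'_5 = 23·cos42.2° − 2·2.160 = 12.7; c'Δl = 34.77; W sinα = 15.4
Σc'Δl = 187.3 kN/m; ΣN' = 151.6 kN/m; ΣW sinα = 82.0 kN/m
Resisting = 187.3 + 151.6·tan35.6° = 187.3 + 108.5 = 295.9 kN/m
FS = 295.9 / 82.0 = 3.608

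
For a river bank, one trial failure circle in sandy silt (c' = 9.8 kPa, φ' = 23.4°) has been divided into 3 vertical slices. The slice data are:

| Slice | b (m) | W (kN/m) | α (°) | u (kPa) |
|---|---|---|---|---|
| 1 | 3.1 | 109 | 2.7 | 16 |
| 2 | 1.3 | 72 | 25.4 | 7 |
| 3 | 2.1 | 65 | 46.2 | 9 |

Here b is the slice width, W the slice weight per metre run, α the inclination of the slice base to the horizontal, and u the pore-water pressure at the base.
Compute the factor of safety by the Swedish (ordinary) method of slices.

FS = 1.58

Ordinary method of slices: FS = Σ[c'·Δl_i + (W_i cosα_i − u_i·Δl_i)·tanφ'] / Σ W_i sinα_i, with Δl_i = b_i / cosα_i.
Slice 1: Δl = 3.1/cos2.7° = 3.103 m; N'_1 = 109·cos2.7° − 16·3.103 = 59.2; c'Δl = 30.41; W sinα = 5.1
Slice 2: Δl = 1.3/cos25.4° = 1.439 m; N'_2 = 72·cos25.4° − 7·1.439 = 55.0; c'Δl = 14.10; W sinα = 30.9
Slice 3: Δl = 2.1/cos46.2° = 3.034 m; N'_3 = 65·cos46.2° − 9·3.034 = 17.7; c'Δl = 29.73; W sinα = 46.9
Σc'Δl = 74.3 kN/m; ΣN' = 131.9 kN/m; ΣW sinα = 82.9 kN/m
Resisting = 74.3 + 131.9·tan23.4° = 74.3 + 57.1 = 131.3 kN/m
FS = 131.3 / 82.9 = 1.583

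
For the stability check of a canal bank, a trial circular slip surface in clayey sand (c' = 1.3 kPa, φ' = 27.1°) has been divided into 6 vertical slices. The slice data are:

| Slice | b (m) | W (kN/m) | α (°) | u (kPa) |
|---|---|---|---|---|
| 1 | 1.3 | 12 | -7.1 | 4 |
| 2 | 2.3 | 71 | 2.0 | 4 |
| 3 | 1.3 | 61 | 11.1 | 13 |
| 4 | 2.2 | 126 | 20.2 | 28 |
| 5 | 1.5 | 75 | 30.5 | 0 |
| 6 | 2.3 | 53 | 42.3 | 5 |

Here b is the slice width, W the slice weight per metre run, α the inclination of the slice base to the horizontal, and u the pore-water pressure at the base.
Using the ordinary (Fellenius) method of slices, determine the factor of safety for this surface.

Ordinary method of slices: FS = Σ[c'·Δl_i + (W_i cosα_i − u_i·Δl_i)·tanφ'] / Σ W_i sinα_i, with Δl_i = b_i / cosα_i.
Slice 1: Δl = 1.3/cos(-7.1°) = 1.310 m; N'_1 = 12·cos(-7.1°) − 4·1.310 = 6.7; c'Δl = 1.70; W sinα = -1.5
Slice 2: Δl = 2.3/cos2.0° = 2.301 m; N'_2 = 71·cos2.0° − 4·2.301 = 61.8; c'Δl = 2.99; W sinα = 2.5
Slice 3: Δl = 1.3/cos11.1° = 1.325 m; N'_3 = 61·cos11.1° − 13·1.325 = 42.6; c'Δl = 1.72; W sinα = 11.7
Slice 4: Δl = 2.2/cos20.2° = 2.344 m; N'_4 = 126·cos20.2° − 28·2.344 = 52.6; c'Δl = 3.05; W sinα = 43.5
Slice 5: Δl = 1.5/cos30.5° = 1.741 m; N'_5 = 75·cos30.5° − 0·1.741 = 64.6; c'Δl = 2.26; W sinα = 38.1
Slice 6: Δl = 2.3/cos42.3° = 3.110 m; N'_6 = 53·cos42.3° − 5·3.110 = 23.7; c'Δl = 4.04; W sinα = 35.7
Σc'Δl = 15.8 kN/m; ΣN' = 251.9 kN/m; ΣW sinα = 130.0 kN/m
Resisting = 15.8 + 251.9·tan27.1° = 15.8 + 128.9 = 144.7 kN/m
FS = 144.7 / 130.0 = 1.113

FS = 1.11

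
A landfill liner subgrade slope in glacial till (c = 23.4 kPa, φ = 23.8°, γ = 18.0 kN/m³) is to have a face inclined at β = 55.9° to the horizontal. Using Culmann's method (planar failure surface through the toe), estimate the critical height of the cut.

Culmann's analysis gives the critical failure plane at α_cr = (β + φ)/2 = (55.9 + 23.8)/2 = 39.9°, and the critical height
H_c = (4c/γ) · sinβ cosφ / [1 − cos(β − φ)]
    = (4·23.4/18.0) · sin55.9°·cos23.8° / [1 − cos(32.1°)]
    = 5.200 · 0.8281·0.9150 / [1 − 0.8471]
    = 5.200 · 0.7576 / 0.1529
    = 25.77 m

H_c = 25.77 m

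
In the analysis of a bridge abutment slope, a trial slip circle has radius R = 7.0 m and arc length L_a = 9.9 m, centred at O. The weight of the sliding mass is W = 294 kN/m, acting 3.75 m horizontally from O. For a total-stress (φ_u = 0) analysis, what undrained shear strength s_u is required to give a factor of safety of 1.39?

s_u = 22.1 kPa

FS = s_u·L_a·R / (W·d), so s_u = FS·W·d / (L_a·R).
s_u = 1.39·294·3.75 / (9.90·7.0) = 1532.5 / 69.30 = 22.11 kPa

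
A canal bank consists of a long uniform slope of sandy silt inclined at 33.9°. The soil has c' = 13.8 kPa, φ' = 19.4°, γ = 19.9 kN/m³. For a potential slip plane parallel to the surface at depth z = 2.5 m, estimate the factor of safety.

FS = 1.12

For an infinite slope with a slip plane parallel to the surface (no pore pressure): FS = [c' + γz cos²β tanφ'] / [γz sinβ cosβ].
γz = 19.9·2.5 = 49.75 kN/m²
Numerator = 13.8 + 49.75·cos²33.9°·tan19.4° = 13.8 + 49.75·0.6889·0.3522 = 25.870 kPa
Denominator = 49.75·sin33.9°·cos33.9° = 49.75·0.5577·0.8300 = 23.031 kPa
FS = 25.870 / 23.031 = 1.123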